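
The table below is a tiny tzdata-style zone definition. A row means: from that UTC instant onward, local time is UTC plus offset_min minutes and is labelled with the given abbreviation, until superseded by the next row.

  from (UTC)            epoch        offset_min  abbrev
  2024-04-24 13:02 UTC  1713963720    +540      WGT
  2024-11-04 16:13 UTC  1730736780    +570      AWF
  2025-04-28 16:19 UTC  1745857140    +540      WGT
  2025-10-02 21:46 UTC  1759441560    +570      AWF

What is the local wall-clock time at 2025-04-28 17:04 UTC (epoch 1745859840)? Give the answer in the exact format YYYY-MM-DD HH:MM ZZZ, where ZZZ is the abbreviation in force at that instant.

2025-04-29 02:04 WGT

Query: 2025-04-28 17:04 UTC
Rule 3/4 (WGT, +09:00): 2025-04-28 16:19 UTC ≤ query < 2025-10-02 21:46 UTC
17·60 + 4 + 540 = 1564 min
1564 = 1·1440 + 124; 124 = 2·60 + 4 → 02:04, 2025-04-28 + 1 day = 2025-04-29
→ 2025-04-29 02:04 WGT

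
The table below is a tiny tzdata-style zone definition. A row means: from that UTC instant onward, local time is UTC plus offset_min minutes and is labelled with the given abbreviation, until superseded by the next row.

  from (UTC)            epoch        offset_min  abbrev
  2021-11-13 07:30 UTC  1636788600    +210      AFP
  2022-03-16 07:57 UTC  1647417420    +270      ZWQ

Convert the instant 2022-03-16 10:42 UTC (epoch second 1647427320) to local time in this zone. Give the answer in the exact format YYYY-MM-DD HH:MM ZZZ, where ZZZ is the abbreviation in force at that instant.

2022-03-16 15:12 ZWQ

Query: 2022-03-16 10:42 UTC
Rule 2/2 (ZWQ, +04:30): 2022-03-16 07:57 UTC ≤ query < +∞
10·60 + 42 + 270 = 912 min
912 = 0·1440 + 912; 912 = 15·60 + 12 → 15:12, same day
→ 2022-03-16 15:12 ZWQ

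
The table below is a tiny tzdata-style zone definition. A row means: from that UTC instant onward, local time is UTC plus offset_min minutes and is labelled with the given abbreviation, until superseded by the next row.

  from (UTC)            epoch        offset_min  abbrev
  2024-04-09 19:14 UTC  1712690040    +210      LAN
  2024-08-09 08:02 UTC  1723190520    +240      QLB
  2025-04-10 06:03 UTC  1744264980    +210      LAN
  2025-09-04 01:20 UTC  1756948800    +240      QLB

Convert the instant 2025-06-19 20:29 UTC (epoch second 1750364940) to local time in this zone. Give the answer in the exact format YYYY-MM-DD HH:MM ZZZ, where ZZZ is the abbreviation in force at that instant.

Query: 2025-06-19 20:29 UTC
Rule 3/4 (LAN, +03:30): 2025-04-10 06:03 UTC ≤ query < 2025-09-04 01:20 UTC
20·60 + 29 + 210 = 1439 min
1439 = 0·1440 + 1439; 1439 = 23·60 + 59 → 23:59, same day
→ 2025-06-19 23:59 LAN

2025-06-19 23:59 LAN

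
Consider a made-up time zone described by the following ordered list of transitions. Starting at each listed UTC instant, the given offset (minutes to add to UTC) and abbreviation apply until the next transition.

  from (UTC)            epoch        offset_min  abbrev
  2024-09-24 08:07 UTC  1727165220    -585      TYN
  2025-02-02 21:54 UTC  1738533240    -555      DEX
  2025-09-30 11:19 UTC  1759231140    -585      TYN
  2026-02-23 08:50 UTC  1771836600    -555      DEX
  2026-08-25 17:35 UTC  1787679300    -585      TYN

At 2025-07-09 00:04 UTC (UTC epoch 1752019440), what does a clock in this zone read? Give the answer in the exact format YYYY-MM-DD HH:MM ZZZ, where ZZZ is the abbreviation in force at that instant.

2025-07-08 14:49 DEX

Query: 2025-07-09 00:04 UTC
Rule 2/5 (DEX, -09:15): 2025-02-02 21:54 UTC ≤ query < 2025-09-30 11:19 UTC
0·60 + 4 - 555 = -551 min
-551 = -1·1440 + 889; 889 = 14·60 + 49 → 14:49, 2025-07-09 - 1 day = 2025-07-08
→ 2025-07-08 14:49 DEX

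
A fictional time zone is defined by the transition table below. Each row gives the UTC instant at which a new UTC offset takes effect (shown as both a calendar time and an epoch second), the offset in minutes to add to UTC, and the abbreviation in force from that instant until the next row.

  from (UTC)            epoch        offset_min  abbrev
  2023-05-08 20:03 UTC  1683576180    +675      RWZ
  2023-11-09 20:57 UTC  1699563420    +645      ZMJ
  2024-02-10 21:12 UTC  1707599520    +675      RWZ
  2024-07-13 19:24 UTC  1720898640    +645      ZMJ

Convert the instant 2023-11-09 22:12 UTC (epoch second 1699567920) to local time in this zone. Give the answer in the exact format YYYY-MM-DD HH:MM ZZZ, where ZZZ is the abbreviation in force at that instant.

Query: 2023-11-09 22:12 UTC
Rule 2/4 (ZMJ, +10:45): 2023-11-09 20:57 UTC ≤ query < 2024-02-10 21:12 UTC
22·60 + 12 + 645 = 1977 min
1977 = 1·1440 + 537; 537 = 8·60 + 57 → 08:57, 2023-11-09 + 1 day = 2023-11-10
→ 2023-11-10 08:57 ZMJ

2023-11-10 08:57 ZMJ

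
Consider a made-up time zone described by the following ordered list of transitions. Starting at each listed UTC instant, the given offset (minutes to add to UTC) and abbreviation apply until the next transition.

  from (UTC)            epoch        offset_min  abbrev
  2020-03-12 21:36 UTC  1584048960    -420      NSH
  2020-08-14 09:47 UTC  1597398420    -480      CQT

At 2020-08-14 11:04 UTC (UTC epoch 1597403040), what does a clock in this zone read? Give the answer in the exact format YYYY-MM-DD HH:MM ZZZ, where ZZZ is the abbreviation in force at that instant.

Query: 2020-08-14 11:04 UTC
Rule 2/2 (CQT, -08:00): 2020-08-14 09:47 UTC ≤ query < +∞
11·60 + 4 - 480 = 184 min
184 = 0·1440 + 184; 184 = 3·60 + 4 → 03:04, same day
→ 2020-08-14 03:04 CQT

2020-08-14 03:04 CQT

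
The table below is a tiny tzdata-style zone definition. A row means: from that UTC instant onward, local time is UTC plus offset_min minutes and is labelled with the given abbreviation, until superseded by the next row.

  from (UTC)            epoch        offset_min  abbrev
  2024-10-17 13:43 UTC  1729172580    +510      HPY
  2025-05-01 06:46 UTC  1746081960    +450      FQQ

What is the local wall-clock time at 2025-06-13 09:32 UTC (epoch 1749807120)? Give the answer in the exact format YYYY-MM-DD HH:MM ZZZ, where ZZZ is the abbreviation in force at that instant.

2025-06-13 17:02 FQQ

Query: 2025-06-13 09:32 UTC
Rule 2/2 (FQQ, +07:30): 2025-05-01 06:46 UTC ≤ query < +∞
9·60 + 32 + 450 = 1022 min
1022 = 0·1440 + 1022; 1022 = 17·60 + 2 → 17:02, same day
→ 2025-06-13 17:02 FQQ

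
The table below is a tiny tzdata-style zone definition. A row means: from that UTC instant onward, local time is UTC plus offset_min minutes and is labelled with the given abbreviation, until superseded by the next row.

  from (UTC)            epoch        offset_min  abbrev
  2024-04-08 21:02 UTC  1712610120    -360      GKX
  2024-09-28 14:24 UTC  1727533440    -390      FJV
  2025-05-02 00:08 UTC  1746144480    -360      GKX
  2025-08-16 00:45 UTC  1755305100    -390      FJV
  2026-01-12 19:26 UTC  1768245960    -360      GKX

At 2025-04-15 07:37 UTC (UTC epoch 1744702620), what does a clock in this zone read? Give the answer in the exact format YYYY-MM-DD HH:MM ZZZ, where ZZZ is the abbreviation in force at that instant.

Query: 2025-04-15 07:37 UTC
Rule 2/5 (FJV, -06:30): 2024-09-28 14:24 UTC ≤ query < 2025-05-02 00:08 UTC
7·60 + 37 - 390 = 67 min
67 = 0·1440 + 67; 67 = 1·60 + 7 → 01:07, same day
→ 2025-04-15 01:07 FJV

2025-04-15 01:07 FJV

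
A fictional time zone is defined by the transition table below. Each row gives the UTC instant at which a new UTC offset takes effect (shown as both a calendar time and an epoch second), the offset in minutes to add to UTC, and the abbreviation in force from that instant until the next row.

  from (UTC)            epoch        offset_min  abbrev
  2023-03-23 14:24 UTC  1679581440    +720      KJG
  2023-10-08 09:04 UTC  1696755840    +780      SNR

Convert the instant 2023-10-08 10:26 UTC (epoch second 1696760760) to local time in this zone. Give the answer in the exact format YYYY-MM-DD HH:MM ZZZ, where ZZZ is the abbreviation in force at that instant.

2023-10-08 23:26 SNR

Query: 2023-10-08 10:26 UTC
Rule 2/2 (SNR, +13:00): 2023-10-08 09:04 UTC ≤ query < +∞
10·60 + 26 + 780 = 1406 min
1406 = 0·1440 + 1406; 1406 = 23·60 + 26 → 23:26, same day
→ 2023-10-08 23:26 SNR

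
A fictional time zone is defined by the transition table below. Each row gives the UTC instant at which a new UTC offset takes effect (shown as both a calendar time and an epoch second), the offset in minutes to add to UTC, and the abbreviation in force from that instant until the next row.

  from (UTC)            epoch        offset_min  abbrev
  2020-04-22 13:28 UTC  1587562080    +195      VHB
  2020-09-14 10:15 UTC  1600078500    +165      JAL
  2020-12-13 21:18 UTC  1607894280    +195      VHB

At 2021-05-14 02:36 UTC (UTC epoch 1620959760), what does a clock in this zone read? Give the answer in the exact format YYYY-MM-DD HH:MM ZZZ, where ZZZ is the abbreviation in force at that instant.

Query: 2021-05-14 02:36 UTC
Rule 3/3 (VHB, +03:15): 2020-12-13 21:18 UTC ≤ query < +∞
2·60 + 36 + 195 = 351 min
351 = 0·1440 + 351; 351 = 5·60 + 51 → 05:51, same day
→ 2021-05-14 05:51 VHB

2021-05-14 05:51 VHB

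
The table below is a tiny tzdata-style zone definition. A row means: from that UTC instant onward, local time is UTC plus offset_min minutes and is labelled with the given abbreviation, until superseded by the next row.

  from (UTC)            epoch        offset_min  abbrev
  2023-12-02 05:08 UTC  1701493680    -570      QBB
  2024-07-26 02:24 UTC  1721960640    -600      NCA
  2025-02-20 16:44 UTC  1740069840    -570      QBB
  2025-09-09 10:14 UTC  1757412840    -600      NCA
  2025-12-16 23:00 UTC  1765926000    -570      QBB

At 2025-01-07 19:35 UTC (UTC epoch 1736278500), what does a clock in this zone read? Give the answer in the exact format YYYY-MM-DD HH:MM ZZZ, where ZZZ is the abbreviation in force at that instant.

2025-01-07 09:35 NCA

Query: 2025-01-07 19:35 UTC
Rule 2/5 (NCA, -10:00): 2024-07-26 02:24 UTC ≤ query < 2025-02-20 16:44 UTC
19·60 + 35 - 600 = 575 min
575 = 0·1440 + 575; 575 = 9·60 + 35 → 09:35, same day
→ 2025-01-07 09:35 NCA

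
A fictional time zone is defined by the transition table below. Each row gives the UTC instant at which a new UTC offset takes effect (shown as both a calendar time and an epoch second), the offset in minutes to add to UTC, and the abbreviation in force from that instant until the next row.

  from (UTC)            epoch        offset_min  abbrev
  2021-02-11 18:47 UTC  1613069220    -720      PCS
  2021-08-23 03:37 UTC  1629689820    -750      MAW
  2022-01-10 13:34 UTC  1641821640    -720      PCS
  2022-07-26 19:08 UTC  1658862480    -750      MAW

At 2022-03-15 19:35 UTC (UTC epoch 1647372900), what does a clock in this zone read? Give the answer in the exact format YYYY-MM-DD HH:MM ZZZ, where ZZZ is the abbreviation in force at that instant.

2022-03-15 07:35 PCS

Query: 2022-03-15 19:35 UTC
Rule 3/4 (PCS, -12:00): 2022-01-10 13:34 UTC ≤ query < 2022-07-26 19:08 UTC
19·60 + 35 - 720 = 455 min
455 = 0·1440 + 455; 455 = 7·60 + 35 → 07:35, same day
→ 2022-03-15 07:35 PCS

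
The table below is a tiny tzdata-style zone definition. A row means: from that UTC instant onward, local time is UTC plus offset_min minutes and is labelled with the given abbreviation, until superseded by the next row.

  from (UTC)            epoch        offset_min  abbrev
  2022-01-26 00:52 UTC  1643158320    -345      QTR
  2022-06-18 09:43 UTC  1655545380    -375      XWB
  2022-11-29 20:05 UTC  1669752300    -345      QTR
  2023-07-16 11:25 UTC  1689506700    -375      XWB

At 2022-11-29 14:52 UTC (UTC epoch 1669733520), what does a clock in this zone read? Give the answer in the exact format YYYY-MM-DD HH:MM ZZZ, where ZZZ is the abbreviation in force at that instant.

Query: 2022-11-29 14:52 UTC
Rule 2/4 (XWB, -06:15): 2022-06-18 09:43 UTC ≤ query < 2022-11-29 20:05 UTC
14·60 + 52 - 375 = 517 min
517 = 0·1440 + 517; 517 = 8·60 + 37 → 08:37, same day
→ 2022-11-29 08:37 XWB

2022-11-29 08:37 XWB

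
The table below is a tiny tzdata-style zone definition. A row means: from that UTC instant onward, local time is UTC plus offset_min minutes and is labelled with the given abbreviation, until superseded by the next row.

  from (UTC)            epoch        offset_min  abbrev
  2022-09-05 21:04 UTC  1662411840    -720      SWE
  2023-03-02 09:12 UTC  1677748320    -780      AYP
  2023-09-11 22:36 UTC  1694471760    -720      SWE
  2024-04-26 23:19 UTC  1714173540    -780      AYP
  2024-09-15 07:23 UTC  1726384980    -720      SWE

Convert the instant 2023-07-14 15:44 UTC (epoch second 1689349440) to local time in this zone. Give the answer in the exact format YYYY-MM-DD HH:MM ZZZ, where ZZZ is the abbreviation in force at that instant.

2023-07-14 02:44 AYP

Query: 2023-07-14 15:44 UTC
Rule 2/5 (AYP, -13:00): 2023-03-02 09:12 UTC ≤ query < 2023-09-11 22:36 UTC
15·60 + 44 - 780 = 164 min
164 = 0·1440 + 164; 164 = 2·60 + 44 → 02:44, same day
→ 2023-07-14 02:44 AYP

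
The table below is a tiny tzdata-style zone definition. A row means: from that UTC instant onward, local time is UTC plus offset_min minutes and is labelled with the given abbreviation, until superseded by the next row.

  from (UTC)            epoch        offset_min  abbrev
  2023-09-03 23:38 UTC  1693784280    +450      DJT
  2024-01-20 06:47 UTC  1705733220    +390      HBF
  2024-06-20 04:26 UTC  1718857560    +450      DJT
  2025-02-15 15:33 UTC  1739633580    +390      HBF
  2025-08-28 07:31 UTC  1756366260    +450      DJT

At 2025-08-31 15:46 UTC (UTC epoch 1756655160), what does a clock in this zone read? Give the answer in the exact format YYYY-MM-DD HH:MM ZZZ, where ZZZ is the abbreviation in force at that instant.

Query: 2025-08-31 15:46 UTC
Rule 5/5 (DJT, +07:30): 2025-08-28 07:31 UTC ≤ query < +∞
15·60 + 46 + 450 = 1396 min
1396 = 0·1440 + 1396; 1396 = 23·60 + 16 → 23:16, same day
→ 2025-08-31 23:16 DJT

2025-08-31 23:16 DJT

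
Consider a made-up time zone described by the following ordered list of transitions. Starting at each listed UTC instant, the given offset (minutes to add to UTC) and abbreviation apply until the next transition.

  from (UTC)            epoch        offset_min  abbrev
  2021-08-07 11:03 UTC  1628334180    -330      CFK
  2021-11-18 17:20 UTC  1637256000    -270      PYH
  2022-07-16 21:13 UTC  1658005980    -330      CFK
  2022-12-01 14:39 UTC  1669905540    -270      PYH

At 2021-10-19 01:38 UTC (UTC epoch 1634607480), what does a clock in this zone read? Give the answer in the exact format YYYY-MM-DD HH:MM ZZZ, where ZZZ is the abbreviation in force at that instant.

Query: 2021-10-19 01:38 UTC
Rule 1/4 (CFK, -05:30): 2021-08-07 11:03 UTC ≤ query < 2021-11-18 17:20 UTC
1·60 + 38 - 330 = -232 min
-232 = -1·1440 + 1208; 1208 = 20·60 + 8 → 20:08, 2021-10-19 - 1 day = 2021-10-18
→ 2021-10-18 20:08 CFK

2021-10-18 20:08 CFK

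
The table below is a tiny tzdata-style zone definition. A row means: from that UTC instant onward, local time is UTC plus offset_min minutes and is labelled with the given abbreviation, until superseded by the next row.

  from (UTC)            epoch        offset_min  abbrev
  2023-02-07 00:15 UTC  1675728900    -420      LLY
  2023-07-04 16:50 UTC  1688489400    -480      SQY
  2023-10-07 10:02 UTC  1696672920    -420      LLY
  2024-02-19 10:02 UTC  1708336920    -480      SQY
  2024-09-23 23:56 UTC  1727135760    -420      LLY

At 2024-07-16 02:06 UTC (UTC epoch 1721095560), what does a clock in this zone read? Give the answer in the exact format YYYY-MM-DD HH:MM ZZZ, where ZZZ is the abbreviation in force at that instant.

Query: 2024-07-16 02:06 UTC
Rule 4/5 (SQY, -08:00): 2024-02-19 10:02 UTC ≤ query < 2024-09-23 23:56 UTC
2·60 + 6 - 480 = -354 min
-354 = -1·1440 + 1086; 1086 = 18·60 + 6 → 18:06, 2024-07-16 - 1 day = 2024-07-15
→ 2024-07-15 18:06 SQY

2024-07-15 18:06 SQY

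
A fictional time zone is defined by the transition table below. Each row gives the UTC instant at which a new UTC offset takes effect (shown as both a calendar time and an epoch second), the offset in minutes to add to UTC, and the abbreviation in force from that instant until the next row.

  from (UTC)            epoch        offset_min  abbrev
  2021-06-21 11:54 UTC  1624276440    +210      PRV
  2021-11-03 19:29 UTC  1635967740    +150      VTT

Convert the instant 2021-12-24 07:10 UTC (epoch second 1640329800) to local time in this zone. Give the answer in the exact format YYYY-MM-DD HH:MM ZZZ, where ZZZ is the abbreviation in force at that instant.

2021-12-24 09:40 VTT

Query: 2021-12-24 07:10 UTC
Rule 2/2 (VTT, +02:30): 2021-11-03 19:29 UTC ≤ query < +∞
7·60 + 10 + 150 = 580 min
580 = 0·1440 + 580; 580 = 9·60 + 40 → 09:40, same day
→ 2021-12-24 09:40 VTT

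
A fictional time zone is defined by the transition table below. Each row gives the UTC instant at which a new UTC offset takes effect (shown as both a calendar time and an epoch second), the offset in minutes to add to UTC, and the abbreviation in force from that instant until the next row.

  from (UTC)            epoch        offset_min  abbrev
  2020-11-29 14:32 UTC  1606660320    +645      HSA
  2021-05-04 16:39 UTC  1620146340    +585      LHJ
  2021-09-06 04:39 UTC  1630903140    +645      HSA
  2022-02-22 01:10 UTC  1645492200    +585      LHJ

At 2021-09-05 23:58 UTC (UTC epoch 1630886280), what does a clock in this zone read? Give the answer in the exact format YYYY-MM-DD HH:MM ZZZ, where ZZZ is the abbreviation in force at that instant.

Query: 2021-09-05 23:58 UTC
Rule 2/4 (LHJ, +09:45): 2021-05-04 16:39 UTC ≤ query < 2021-09-06 04:39 UTC
23·60 + 58 + 585 = 2023 min
2023 = 1·1440 + 583; 583 = 9·60 + 43 → 09:43, 2021-09-05 + 1 day = 2021-09-06
→ 2021-09-06 09:43 LHJ

2021-09-06 09:43 LHJ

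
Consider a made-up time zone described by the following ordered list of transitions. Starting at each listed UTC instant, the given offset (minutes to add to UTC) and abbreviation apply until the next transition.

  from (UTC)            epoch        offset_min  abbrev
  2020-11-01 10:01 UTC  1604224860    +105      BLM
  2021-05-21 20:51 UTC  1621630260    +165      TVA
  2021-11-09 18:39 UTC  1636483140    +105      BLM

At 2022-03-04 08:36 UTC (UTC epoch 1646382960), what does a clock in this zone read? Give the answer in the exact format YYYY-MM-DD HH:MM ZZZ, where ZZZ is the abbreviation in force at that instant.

Query: 2022-03-04 08:36 UTC
Rule 3/3 (BLM, +01:45): 2021-11-09 18:39 UTC ≤ query < +∞
8·60 + 36 + 105 = 621 min
621 = 0·1440 + 621; 621 = 10·60 + 21 → 10:21, same day
→ 2022-03-04 10:21 BLM

2022-03-04 10:21 BLM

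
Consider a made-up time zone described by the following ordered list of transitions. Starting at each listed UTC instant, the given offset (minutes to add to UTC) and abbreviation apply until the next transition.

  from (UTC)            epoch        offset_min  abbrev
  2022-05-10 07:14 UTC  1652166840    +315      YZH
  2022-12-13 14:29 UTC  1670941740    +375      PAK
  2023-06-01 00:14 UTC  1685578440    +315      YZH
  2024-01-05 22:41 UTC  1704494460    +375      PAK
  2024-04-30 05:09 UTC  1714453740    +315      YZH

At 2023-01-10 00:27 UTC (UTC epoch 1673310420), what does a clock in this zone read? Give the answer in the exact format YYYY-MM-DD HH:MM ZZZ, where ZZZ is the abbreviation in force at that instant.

2023-01-10 06:42 PAK

Query: 2023-01-10 00:27 UTC
Rule 2/5 (PAK, +06:15): 2022-12-13 14:29 UTC ≤ query < 2023-06-01 00:14 UTC
0·60 + 27 + 375 = 402 min
402 = 0·1440 + 402; 402 = 6·60 + 42 → 06:42, same day
→ 2023-01-10 06:42 PAK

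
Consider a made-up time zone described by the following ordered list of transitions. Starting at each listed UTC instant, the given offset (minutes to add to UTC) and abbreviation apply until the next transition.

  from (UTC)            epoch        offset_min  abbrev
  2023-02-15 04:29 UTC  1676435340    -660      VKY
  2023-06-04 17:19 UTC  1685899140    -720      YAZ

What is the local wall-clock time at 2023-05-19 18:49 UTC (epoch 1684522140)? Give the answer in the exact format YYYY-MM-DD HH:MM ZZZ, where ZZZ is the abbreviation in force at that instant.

2023-05-19 07:49 VKY

Query: 2023-05-19 18:49 UTC
Rule 1/2 (VKY, -11:00): 2023-02-15 04:29 UTC ≤ query < 2023-06-04 17:19 UTC
18·60 + 49 - 660 = 469 min
469 = 0·1440 + 469; 469 = 7·60 + 49 → 07:49, same day
→ 2023-05-19 07:49 VKY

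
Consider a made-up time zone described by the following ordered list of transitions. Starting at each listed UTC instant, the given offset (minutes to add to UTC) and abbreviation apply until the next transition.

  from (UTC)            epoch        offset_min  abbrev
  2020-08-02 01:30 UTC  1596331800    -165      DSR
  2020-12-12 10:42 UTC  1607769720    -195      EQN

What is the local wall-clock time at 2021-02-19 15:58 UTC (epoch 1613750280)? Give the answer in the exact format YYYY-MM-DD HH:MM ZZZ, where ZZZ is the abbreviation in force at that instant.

Query: 2021-02-19 15:58 UTC
Rule 2/2 (EQN, -03:15): 2020-12-12 10:42 UTC ≤ query < +∞
15·60 + 58 - 195 = 763 min
763 = 0·1440 + 763; 763 = 12·60 + 43 → 12:43, same day
→ 2021-02-19 12:43 EQN

2021-02-19 12:43 EQN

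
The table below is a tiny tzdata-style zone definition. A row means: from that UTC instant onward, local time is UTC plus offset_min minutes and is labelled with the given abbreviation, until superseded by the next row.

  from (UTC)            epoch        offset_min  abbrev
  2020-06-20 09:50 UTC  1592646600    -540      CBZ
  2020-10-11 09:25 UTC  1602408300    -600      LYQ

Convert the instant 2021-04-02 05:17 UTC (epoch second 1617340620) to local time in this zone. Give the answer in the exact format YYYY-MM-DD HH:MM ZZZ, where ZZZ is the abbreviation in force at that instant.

2021-04-01 19:17 LYQ

Query: 2021-04-02 05:17 UTC
Rule 2/2 (LYQ, -10:00): 2020-10-11 09:25 UTC ≤ query < +∞
5·60 + 17 - 600 = -283 min
-283 = -1·1440 + 1157; 1157 = 19·60 + 17 → 19:17, 2021-04-02 - 1 day = 2021-04-01
→ 2021-04-01 19:17 LYQ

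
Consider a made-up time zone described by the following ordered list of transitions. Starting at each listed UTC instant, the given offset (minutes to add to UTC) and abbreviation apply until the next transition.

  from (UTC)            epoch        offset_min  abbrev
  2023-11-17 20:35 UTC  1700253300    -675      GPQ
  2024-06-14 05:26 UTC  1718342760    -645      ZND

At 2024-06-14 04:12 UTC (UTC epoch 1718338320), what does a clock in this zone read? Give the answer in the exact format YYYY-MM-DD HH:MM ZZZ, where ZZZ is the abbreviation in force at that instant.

2024-06-13 16:57 GPQ

Query: 2024-06-14 04:12 UTC
Rule 1/2 (GPQ, -11:15): 2023-11-17 20:35 UTC ≤ query < 2024-06-14 05:26 UTC
4·60 + 12 - 675 = -423 min
-423 = -1·1440 + 1017; 1017 = 16·60 + 57 → 16:57, 2024-06-14 - 1 day = 2024-06-13
→ 2024-06-13 16:57 GPQ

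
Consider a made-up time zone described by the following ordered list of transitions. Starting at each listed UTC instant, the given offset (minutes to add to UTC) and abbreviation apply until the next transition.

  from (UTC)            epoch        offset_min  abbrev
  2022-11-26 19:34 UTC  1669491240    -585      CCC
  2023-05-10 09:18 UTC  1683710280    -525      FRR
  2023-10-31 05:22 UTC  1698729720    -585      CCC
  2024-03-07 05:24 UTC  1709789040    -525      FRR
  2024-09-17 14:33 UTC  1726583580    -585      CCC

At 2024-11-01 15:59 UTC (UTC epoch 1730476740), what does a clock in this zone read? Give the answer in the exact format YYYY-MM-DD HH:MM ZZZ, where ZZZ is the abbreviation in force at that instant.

2024-11-01 06:14 CCC

Query: 2024-11-01 15:59 UTC
Rule 5/5 (CCC, -09:45): 2024-09-17 14:33 UTC ≤ query < +∞
15·60 + 59 - 585 = 374 min
374 = 0·1440 + 374; 374 = 6·60 + 14 → 06:14, same day
→ 2024-11-01 06:14 CCC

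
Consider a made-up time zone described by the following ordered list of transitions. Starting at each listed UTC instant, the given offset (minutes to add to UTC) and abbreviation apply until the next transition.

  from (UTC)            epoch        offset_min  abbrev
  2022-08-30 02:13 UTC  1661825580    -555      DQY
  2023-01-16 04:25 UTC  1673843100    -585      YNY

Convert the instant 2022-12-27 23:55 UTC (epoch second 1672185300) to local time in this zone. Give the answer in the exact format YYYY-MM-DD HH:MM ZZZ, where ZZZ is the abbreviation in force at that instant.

2022-12-27 14:40 DQY

Query: 2022-12-27 23:55 UTC
Rule 1/2 (DQY, -09:15): 2022-08-30 02:13 UTC ≤ query < 2023-01-16 04:25 UTC
23·60 + 55 - 555 = 880 min
880 = 0·1440 + 880; 880 = 14·60 + 40 → 14:40, same day
→ 2022-12-27 14:40 DQY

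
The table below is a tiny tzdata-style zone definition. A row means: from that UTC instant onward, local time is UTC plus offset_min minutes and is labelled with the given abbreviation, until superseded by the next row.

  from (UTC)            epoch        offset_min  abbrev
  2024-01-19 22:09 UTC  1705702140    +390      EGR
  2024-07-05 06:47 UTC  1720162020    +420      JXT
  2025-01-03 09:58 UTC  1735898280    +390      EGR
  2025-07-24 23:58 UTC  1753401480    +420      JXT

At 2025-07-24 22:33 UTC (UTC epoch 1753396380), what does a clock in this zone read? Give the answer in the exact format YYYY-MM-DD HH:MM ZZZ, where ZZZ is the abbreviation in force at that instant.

2025-07-25 05:03 EGR

Query: 2025-07-24 22:33 UTC
Rule 3/4 (EGR, +06:30): 2025-01-03 09:58 UTC ≤ query < 2025-07-24 23:58 UTC
22·60 + 33 + 390 = 1743 min
1743 = 1·1440 + 303; 303 = 5·60 + 3 → 05:03, 2025-07-24 + 1 day = 2025-07-25
→ 2025-07-25 05:03 EGR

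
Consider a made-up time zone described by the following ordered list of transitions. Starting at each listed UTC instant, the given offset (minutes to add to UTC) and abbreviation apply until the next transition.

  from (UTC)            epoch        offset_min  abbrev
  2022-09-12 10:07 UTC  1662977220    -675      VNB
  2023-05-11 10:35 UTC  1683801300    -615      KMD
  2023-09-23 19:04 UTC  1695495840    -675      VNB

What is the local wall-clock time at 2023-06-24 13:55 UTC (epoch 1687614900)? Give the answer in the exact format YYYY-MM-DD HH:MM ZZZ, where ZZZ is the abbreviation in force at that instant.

Query: 2023-06-24 13:55 UTC
Rule 2/3 (KMD, -10:15): 2023-05-11 10:35 UTC ≤ query < 2023-09-23 19:04 UTC
13·60 + 55 - 615 = 220 min
220 = 0·1440 + 220; 220 = 3·60 + 40 → 03:40, same day
→ 2023-06-24 03:40 KMD

2023-06-24 03:40 KMD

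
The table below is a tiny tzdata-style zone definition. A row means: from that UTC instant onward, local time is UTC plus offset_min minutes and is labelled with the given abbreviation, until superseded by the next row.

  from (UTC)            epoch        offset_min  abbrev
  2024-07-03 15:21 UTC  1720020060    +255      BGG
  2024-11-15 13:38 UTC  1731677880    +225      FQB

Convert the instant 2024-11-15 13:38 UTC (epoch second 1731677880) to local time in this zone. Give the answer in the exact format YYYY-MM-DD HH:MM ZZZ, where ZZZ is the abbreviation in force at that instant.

Query: 2024-11-15 13:38 UTC
Rule 2/2 (FQB, +03:45): 2024-11-15 13:38 UTC ≤ query < +∞
13·60 + 38 + 225 = 1043 min
1043 = 0·1440 + 1043; 1043 = 17·60 + 23 → 17:23, same day
→ 2024-11-15 17:23 FQB

2024-11-15 17:23 FQB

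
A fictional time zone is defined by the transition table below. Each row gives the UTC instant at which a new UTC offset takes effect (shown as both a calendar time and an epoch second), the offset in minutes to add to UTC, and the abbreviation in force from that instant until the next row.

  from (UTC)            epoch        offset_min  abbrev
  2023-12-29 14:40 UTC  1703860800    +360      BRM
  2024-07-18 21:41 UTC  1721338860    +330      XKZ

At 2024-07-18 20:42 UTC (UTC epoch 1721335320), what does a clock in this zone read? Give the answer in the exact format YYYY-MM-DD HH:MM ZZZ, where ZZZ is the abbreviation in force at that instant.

2024-07-19 02:42 BRM

Query: 2024-07-18 20:42 UTC
Rule 1/2 (BRM, +06:00): 2023-12-29 14:40 UTC ≤ query < 2024-07-18 21:41 UTC
20·60 + 42 + 360 = 1602 min
1602 = 1·1440 + 162; 162 = 2·60 + 42 → 02:42, 2024-07-18 + 1 day = 2024-07-19
→ 2024-07-19 02:42 BRM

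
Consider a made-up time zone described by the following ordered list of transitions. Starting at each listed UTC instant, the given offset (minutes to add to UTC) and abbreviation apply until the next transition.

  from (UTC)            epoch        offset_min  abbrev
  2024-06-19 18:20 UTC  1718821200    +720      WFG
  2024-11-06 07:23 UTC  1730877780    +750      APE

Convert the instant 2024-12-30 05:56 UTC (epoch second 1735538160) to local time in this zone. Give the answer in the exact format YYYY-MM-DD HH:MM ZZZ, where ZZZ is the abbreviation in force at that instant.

Query: 2024-12-30 05:56 UTC
Rule 2/2 (APE, +12:30): 2024-11-06 07:23 UTC ≤ query < +∞
5·60 + 56 + 750 = 1106 min
1106 = 0·1440 + 1106; 1106 = 18·60 + 26 → 18:26, same day
→ 2024-12-30 18:26 APE

2024-12-30 18:26 APE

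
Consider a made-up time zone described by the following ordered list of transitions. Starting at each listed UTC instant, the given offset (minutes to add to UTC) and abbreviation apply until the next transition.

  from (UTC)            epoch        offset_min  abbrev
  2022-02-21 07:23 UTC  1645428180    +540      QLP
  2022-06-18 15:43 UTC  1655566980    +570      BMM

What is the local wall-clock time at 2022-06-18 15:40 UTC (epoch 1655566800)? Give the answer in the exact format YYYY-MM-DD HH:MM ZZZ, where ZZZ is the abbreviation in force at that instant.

2022-06-19 00:40 QLP

Query: 2022-06-18 15:40 UTC
Rule 1/2 (QLP, +09:00): 2022-02-21 07:23 UTC ≤ query < 2022-06-18 15:43 UTC
15·60 + 40 + 540 = 1480 min
1480 = 1·1440 + 40; 40 = 0·60 + 40 → 00:40, 2022-06-18 + 1 day = 2022-06-19
→ 2022-06-19 00:40 QLP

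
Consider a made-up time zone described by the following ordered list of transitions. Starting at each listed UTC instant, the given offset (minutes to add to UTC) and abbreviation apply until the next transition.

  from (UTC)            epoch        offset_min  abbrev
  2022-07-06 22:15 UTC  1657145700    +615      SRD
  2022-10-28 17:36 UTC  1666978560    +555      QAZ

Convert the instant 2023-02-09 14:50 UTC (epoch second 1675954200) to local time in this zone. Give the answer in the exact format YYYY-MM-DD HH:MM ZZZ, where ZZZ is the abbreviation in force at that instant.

Query: 2023-02-09 14:50 UTC
Rule 2/2 (QAZ, +09:15): 2022-10-28 17:36 UTC ≤ query < +∞
14·60 + 50 + 555 = 1445 min
1445 = 1·1440 + 5; 5 = 0·60 + 5 → 00:05, 2023-02-09 + 1 day = 2023-02-10
→ 2023-02-10 00:05 QAZ

2023-02-10 00:05 QAZ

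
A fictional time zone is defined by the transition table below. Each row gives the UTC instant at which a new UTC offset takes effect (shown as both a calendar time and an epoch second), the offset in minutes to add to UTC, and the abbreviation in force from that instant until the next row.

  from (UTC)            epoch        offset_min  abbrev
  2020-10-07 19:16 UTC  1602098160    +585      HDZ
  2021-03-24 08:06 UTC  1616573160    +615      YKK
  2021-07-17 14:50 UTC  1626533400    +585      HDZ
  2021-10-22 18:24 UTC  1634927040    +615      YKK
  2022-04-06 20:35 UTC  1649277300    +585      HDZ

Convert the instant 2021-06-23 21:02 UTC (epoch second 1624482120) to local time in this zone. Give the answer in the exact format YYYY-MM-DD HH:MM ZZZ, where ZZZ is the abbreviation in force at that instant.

2021-06-24 07:17 YKK

Query: 2021-06-23 21:02 UTC
Rule 2/5 (YKK, +10:15): 2021-03-24 08:06 UTC ≤ query < 2021-07-17 14:50 UTC
21·60 + 2 + 615 = 1877 min
1877 = 1·1440 + 437; 437 = 7·60 + 17 → 07:17, 2021-06-23 + 1 day = 2021-06-24
→ 2021-06-24 07:17 YKK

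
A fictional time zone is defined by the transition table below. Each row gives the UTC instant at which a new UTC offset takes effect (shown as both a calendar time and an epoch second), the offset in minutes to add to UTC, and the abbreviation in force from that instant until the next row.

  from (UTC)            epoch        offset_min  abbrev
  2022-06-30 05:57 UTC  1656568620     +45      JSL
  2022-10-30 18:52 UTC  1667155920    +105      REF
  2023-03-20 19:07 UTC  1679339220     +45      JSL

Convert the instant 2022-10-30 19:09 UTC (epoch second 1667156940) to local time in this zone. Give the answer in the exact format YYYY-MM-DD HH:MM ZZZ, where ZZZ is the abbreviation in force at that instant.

Query: 2022-10-30 19:09 UTC
Rule 2/3 (REF, +01:45): 2022-10-30 18:52 UTC ≤ query < 2023-03-20 19:07 UTC
19·60 + 9 + 105 = 1254 min
1254 = 0·1440 + 1254; 1254 = 20·60 + 54 → 20:54, same day
→ 2022-10-30 20:54 REF

2022-10-30 20:54 REF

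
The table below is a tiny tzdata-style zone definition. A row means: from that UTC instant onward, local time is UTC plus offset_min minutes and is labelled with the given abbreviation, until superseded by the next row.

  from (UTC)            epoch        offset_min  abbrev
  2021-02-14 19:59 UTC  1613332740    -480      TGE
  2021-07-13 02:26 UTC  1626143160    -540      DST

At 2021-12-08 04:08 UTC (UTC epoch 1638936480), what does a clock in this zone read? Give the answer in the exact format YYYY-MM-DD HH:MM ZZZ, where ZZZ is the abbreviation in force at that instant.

Query: 2021-12-08 04:08 UTC
Rule 2/2 (DST, -09:00): 2021-07-13 02:26 UTC ≤ query < +∞
4·60 + 8 - 540 = -292 min
-292 = -1·1440 + 1148; 1148 = 19·60 + 8 → 19:08, 2021-12-08 - 1 day = 2021-12-07
→ 2021-12-07 19:08 DST

2021-12-07 19:08 DST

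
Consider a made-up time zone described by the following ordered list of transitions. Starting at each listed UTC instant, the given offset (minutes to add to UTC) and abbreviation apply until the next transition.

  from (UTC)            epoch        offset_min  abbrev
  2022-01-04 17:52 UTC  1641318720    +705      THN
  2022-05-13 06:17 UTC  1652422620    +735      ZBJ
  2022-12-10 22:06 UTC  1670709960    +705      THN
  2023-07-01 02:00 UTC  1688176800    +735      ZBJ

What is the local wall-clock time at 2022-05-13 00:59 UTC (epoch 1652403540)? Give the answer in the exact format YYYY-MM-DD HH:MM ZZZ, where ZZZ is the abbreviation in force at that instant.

2022-05-13 12:44 THN

Query: 2022-05-13 00:59 UTC
Rule 1/4 (THN, +11:45): 2022-01-04 17:52 UTC ≤ query < 2022-05-13 06:17 UTC
0·60 + 59 + 705 = 764 min
764 = 0·1440 + 764; 764 = 12·60 + 44 → 12:44, same day
→ 2022-05-13 12:44 THN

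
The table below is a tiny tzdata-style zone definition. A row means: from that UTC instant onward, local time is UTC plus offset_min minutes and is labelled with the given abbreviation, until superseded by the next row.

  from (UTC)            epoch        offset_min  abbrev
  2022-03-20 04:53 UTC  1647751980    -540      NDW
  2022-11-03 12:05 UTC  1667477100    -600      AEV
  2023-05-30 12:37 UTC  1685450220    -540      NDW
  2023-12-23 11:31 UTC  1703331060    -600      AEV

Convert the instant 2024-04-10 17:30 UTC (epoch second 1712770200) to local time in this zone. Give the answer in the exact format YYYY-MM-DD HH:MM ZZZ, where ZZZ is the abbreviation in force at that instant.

Query: 2024-04-10 17:30 UTC
Rule 4/4 (AEV, -10:00): 2023-12-23 11:31 UTC ≤ query < +∞
17·60 + 30 - 600 = 450 min
450 = 0·1440 + 450; 450 = 7·60 + 30 → 07:30, same day
→ 2024-04-10 07:30 AEV

2024-04-10 07:30 AEV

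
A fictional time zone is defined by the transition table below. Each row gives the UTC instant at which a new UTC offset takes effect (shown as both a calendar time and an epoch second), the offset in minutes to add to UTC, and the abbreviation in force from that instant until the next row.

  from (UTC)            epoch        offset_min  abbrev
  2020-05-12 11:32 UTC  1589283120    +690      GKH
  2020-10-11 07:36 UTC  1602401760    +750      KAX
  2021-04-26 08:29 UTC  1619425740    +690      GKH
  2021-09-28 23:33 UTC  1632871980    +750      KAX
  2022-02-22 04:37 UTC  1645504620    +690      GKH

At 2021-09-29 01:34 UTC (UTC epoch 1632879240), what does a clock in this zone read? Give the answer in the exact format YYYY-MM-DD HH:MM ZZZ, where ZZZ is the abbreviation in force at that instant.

2021-09-29 14:04 KAX

Query: 2021-09-29 01:34 UTC
Rule 4/5 (KAX, +12:30): 2021-09-28 23:33 UTC ≤ query < 2022-02-22 04:37 UTC
1·60 + 34 + 750 = 844 min
844 = 0·1440 + 844; 844 = 14·60 + 4 → 14:04, same day
→ 2021-09-29 14:04 KAX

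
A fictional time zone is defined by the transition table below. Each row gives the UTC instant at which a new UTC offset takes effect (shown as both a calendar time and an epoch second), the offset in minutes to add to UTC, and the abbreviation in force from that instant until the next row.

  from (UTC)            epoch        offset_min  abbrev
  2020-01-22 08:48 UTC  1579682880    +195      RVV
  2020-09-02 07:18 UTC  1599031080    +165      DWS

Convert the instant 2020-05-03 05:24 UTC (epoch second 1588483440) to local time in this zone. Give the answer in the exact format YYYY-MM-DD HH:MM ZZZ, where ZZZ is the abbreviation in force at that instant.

Query: 2020-05-03 05:24 UTC
Rule 1/2 (RVV, +03:15): 2020-01-22 08:48 UTC ≤ query < 2020-09-02 07:18 UTC
5·60 + 24 + 195 = 519 min
519 = 0·1440 + 519; 519 = 8·60 + 39 → 08:39, same day
→ 2020-05-03 08:39 RVV

2020-05-03 08:39 RVV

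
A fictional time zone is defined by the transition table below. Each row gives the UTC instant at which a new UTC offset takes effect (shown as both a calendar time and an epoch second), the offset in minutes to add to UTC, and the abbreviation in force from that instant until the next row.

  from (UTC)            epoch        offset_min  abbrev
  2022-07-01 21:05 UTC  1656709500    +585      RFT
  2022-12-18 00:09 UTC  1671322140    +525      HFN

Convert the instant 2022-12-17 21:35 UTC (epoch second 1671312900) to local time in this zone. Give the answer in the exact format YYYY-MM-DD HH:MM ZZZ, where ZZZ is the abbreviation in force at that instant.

2022-12-18 07:20 RFT

Query: 2022-12-17 21:35 UTC
Rule 1/2 (RFT, +09:45): 2022-07-01 21:05 UTC ≤ query < 2022-12-18 00:09 UTC
21·60 + 35 + 585 = 1880 min
1880 = 1·1440 + 440; 440 = 7·60 + 20 → 07:20, 2022-12-17 + 1 day = 2022-12-18
→ 2022-12-18 07:20 RFT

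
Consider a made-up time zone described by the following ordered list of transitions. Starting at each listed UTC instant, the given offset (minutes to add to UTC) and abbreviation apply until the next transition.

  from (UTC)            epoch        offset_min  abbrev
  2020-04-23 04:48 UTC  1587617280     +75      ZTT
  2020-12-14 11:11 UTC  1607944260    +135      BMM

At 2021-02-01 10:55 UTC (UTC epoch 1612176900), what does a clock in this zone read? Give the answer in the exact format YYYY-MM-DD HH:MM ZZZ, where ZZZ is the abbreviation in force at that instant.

2021-02-01 13:10 BMM

Query: 2021-02-01 10:55 UTC
Rule 2/2 (BMM, +02:15): 2020-12-14 11:11 UTC ≤ query < +∞
10·60 + 55 + 135 = 790 min
790 = 0·1440 + 790; 790 = 13·60 + 10 → 13:10, same day
→ 2021-02-01 13:10 BMM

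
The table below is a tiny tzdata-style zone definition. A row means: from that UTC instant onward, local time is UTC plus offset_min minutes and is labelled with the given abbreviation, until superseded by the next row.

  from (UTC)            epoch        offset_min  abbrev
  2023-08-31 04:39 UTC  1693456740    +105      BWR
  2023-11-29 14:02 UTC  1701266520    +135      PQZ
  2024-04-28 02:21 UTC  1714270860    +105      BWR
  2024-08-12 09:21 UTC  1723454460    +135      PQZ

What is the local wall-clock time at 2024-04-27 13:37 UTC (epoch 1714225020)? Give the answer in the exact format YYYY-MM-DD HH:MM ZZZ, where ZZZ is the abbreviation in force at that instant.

Query: 2024-04-27 13:37 UTC
Rule 2/4 (PQZ, +02:15): 2023-11-29 14:02 UTC ≤ query < 2024-04-28 02:21 UTC
13·60 + 37 + 135 = 952 min
952 = 0·1440 + 952; 952 = 15·60 + 52 → 15:52, same day
→ 2024-04-27 15:52 PQZ

2024-04-27 15:52 PQZ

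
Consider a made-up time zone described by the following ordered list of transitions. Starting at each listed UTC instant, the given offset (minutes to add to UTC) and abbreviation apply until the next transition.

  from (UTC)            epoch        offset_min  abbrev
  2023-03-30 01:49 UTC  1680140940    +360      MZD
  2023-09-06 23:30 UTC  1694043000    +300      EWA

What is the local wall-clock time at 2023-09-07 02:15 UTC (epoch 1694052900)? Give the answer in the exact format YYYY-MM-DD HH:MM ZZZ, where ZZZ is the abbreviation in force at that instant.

2023-09-07 07:15 EWA

Query: 2023-09-07 02:15 UTC
Rule 2/2 (EWA, +05:00): 2023-09-06 23:30 UTC ≤ query < +∞
2·60 + 15 + 300 = 435 min
435 = 0·1440 + 435; 435 = 7·60 + 15 → 07:15, same day
→ 2023-09-07 07:15 EWA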